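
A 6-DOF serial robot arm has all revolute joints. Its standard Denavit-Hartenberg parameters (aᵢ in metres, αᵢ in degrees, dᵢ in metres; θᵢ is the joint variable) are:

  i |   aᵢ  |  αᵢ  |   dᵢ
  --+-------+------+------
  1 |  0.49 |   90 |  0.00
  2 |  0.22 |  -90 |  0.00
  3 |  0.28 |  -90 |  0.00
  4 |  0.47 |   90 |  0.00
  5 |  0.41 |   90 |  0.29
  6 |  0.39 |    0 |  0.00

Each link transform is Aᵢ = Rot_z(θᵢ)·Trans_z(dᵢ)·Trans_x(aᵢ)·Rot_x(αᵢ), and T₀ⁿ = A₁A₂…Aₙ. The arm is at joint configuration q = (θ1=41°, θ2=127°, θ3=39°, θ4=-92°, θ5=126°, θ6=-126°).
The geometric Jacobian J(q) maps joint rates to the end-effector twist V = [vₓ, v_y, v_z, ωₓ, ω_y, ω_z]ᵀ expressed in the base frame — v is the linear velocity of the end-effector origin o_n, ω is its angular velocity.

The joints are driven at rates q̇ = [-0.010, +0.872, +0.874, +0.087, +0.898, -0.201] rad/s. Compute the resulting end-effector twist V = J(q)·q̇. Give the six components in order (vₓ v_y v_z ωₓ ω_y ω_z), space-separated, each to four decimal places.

0.0998 0.0836 -0.5232 0.8521 -1.1904 -0.9572

o_n = [-0.2068, 0.2150, 0.0646]
J₁: ẑ×o_n = [-0.2150, -0.2068, 0.0000], ω = ẑ
J2: z=[0.6561, -0.7547, 0.0000] o=[0.3698, 0.3215, 0.0000] → [-0.0488, -0.0424, -0.5050, 0.6561, -0.7547, 0.0000]
J3: z=[-0.6027, -0.5240, -0.6018] o=[0.2699, 0.2346, 0.1757] → [0.0464, 0.2199, -0.2379, -0.6027, -0.5240, -0.6018]
J4: z=[-0.2240, 0.8350, -0.5026] o=[0.0554, 0.2817, 0.3495] → [-0.2714, 0.0680, 0.2339, -0.2240, 0.8350, -0.5026]
J5: z=[0.7864, -0.1497, -0.5993] o=[-0.2151, 0.0328, 0.0566] → [0.1080, -0.0113, 0.1445, 0.7864, -0.1497, -0.5993]
J6: z=[-0.5974, 0.0624, -0.7995] o=[0.0774, 0.3940, -0.1337] → [-0.1307, 0.3457, 0.1246, -0.5974, 0.0624, -0.7995]
V = J·q̇ = [0.0998, 0.0836, -0.5232, 0.8521, -1.1904, -0.9572]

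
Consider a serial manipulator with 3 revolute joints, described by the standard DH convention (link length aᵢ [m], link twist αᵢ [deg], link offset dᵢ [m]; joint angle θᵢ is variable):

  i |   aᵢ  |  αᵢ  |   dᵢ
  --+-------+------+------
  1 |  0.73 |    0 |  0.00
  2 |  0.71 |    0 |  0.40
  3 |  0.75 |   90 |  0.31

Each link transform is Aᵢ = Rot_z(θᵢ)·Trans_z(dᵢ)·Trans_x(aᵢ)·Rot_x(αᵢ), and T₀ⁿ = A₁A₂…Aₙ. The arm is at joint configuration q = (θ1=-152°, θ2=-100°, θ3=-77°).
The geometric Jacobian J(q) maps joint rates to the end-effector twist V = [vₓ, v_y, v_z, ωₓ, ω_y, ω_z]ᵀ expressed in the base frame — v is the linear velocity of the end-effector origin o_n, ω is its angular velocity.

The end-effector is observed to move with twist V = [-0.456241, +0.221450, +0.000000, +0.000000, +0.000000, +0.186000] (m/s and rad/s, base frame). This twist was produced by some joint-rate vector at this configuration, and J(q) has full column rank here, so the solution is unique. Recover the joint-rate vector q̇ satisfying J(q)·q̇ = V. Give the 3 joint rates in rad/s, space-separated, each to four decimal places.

o_n = [-0.2211, 0.7188, 0.7100]
J₁: ẑ×o_n = [-0.7188, -0.2211, 0.0000], ω = ẑ
J2: z=[0.0000, 0.0000, 1.0000] o=[-0.6446, -0.3427, 0.0000] → [-1.0615, 0.4235, 0.0000, 0.0000, 0.0000, 1.0000]
J3: z=[0.0000, 0.0000, 1.0000] o=[-0.8640, 0.3325, 0.4000] → [-0.3863, 0.6429, 0.0000, 0.0000, 0.0000, 1.0000]
q̇ = J⁺·V = [-0.3000, 0.7170, -0.2310]

-0.3000 0.7170 -0.2310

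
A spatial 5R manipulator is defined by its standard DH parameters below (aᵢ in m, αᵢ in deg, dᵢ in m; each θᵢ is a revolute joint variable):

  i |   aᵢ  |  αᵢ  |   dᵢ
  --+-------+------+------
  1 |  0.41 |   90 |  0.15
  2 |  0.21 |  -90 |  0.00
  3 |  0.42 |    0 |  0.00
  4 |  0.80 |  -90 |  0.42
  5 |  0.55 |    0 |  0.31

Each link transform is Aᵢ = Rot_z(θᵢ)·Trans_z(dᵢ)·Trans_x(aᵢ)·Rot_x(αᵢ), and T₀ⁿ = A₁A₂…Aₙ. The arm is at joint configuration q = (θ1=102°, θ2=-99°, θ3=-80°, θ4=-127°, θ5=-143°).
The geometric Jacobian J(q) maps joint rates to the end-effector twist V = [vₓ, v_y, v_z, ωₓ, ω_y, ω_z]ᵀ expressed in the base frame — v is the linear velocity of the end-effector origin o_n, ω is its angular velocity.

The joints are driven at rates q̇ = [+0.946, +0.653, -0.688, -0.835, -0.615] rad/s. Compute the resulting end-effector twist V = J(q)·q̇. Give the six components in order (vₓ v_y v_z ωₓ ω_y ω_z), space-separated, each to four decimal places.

-1.6896 -0.1190 0.8160 0.4246 -1.4923 0.9085

o_n = [0.2693, 1.2634, 0.2095]
J₁: ẑ×o_n = [-1.2634, 0.2693, 0.0000], ω = ẑ
J2: z=[0.9781, 0.2079, 0.0000] o=[-0.0852, 0.4010, 0.1500] → [0.0124, -0.0582, 0.7698, 0.9781, 0.2079, 0.0000]
J3: z=[-0.2054, 0.9661, -0.1564] o=[-0.0784, 0.3689, -0.0574] → [0.3978, 0.0004, -0.5196, -0.2054, 0.9661, -0.1564]
J4: z=[-0.2054, 0.9661, -0.1564] o=[0.3285, 0.4437, -0.1294] → [0.4557, 0.0789, -0.1111, -0.2054, 0.9661, -0.1564]
J5: z=[0.8568, 0.2547, 0.4484] o=[-0.1361, 0.8831, 0.5089] → [-0.2468, 0.4382, 0.2226, 0.8568, 0.2547, 0.4484]
V = J·q̇ = [-1.6896, -0.1190, 0.8160, 0.4246, -1.4923, 0.9085]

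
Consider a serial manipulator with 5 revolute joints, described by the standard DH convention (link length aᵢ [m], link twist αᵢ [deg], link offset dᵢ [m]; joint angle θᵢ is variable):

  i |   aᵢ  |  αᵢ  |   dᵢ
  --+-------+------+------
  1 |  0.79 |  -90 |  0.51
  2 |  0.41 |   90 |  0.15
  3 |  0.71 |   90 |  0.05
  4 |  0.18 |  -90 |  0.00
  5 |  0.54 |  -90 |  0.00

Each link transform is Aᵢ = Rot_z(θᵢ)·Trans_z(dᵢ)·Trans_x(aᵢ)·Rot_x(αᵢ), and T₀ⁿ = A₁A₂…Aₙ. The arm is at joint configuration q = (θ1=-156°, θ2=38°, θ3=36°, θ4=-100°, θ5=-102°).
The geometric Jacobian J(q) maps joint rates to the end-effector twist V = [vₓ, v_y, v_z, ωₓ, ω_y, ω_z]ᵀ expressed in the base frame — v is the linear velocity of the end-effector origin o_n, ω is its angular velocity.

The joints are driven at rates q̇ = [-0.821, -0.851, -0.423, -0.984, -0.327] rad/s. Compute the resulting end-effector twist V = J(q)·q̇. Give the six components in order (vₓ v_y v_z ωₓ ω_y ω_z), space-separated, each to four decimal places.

-1.5316 1.3248 1.0318 0.7106 0.5837 -0.5931

o_n = [-1.5835, -0.8507, -0.2945]
J₁: ẑ×o_n = [0.8507, -1.5835, 0.0000], ω = ẑ
J2: z=[0.4067, -0.9135, 0.0000] o=[-0.7217, -0.3213, 0.5100] → [0.7349, 0.3272, -1.0026, 0.4067, -0.9135, 0.0000]
J3: z=[-0.5624, -0.2504, 0.7880] o=[-0.9558, -0.5898, 0.2576] → [0.3439, -0.8051, -0.0104, -0.5624, -0.2504, 0.7880]
J4: z=[-0.7522, 0.5507, -0.3619] o=[-1.2277, -1.1676, -0.0567] → [-0.0163, -0.0502, -0.0425, -0.7522, 0.5507, -0.3619]
J5: z=[-0.2404, -0.7407, -0.6274] o=[-1.1173, -1.0984, -0.1808] → [0.2396, 0.2651, -0.4048, -0.2404, -0.7407, -0.6274]
V = J·q̇ = [-1.5316, 1.3248, 1.0318, 0.7106, 0.5837, -0.5931]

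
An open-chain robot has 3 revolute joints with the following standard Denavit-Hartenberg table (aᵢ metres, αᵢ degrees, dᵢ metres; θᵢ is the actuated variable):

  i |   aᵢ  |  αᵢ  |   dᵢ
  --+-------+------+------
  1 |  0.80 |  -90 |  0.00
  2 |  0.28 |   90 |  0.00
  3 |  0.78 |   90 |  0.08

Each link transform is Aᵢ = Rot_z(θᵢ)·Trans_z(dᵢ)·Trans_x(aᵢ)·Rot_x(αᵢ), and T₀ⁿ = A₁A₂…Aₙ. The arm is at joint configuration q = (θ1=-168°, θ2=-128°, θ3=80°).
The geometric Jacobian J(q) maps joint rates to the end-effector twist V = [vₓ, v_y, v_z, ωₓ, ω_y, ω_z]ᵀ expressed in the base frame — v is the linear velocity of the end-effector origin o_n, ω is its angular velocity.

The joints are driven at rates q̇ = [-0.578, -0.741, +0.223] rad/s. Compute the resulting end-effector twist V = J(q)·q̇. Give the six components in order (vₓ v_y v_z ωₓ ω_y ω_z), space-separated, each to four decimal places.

-0.3874 0.1711 -0.3712 0.0178 0.7613 -0.7153

o_n = [-0.3110, -0.8514, 0.2781]
J₁: ẑ×o_n = [0.8514, -0.3110, 0.0000], ω = ẑ
J2: z=[0.2079, -0.9781, 0.0000] o=[-0.7825, -0.1663, 0.0000] → [-0.2720, -0.0578, 0.3188, 0.2079, -0.9781, 0.0000]
J3: z=[0.7708, 0.1638, -0.6157] o=[-0.6139, -0.1305, 0.2206] → [-0.4344, -0.2308, -0.6053, 0.7708, 0.1638, -0.6157]
V = J·q̇ = [-0.3874, 0.1711, -0.3712, 0.0178, 0.7613, -0.7153]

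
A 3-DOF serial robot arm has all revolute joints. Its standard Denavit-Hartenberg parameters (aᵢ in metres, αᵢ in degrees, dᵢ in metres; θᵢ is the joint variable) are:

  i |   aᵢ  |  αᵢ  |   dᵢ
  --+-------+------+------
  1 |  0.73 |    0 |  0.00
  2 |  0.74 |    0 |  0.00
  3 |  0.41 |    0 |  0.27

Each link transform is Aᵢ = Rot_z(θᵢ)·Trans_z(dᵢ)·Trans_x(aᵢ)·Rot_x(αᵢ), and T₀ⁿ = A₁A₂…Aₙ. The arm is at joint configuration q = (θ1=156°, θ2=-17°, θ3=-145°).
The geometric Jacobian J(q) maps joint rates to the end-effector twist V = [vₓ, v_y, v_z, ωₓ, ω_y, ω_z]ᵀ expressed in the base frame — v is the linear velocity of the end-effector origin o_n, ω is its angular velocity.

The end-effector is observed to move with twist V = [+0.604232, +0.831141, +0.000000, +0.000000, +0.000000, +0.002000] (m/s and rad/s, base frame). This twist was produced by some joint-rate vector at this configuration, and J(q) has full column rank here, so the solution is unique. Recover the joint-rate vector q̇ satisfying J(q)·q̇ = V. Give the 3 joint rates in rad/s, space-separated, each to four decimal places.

-0.4160 -0.5740 0.9920

o_n = [-0.8176, 0.7395, 0.2700]
J₁: ẑ×o_n = [-0.7395, -0.8176, 0.0000], ω = ẑ
J2: z=[0.0000, 0.0000, 1.0000] o=[-0.6669, 0.2969, 0.0000] → [-0.4426, -0.1507, 0.0000, 0.0000, 0.0000, 1.0000]
J3: z=[0.0000, 0.0000, 1.0000] o=[-1.2254, 0.7824, 0.0000] → [0.0429, 0.4078, -0.0000, 0.0000, 0.0000, 1.0000]
q̇ = J⁺·V = [-0.4160, -0.5740, 0.9920]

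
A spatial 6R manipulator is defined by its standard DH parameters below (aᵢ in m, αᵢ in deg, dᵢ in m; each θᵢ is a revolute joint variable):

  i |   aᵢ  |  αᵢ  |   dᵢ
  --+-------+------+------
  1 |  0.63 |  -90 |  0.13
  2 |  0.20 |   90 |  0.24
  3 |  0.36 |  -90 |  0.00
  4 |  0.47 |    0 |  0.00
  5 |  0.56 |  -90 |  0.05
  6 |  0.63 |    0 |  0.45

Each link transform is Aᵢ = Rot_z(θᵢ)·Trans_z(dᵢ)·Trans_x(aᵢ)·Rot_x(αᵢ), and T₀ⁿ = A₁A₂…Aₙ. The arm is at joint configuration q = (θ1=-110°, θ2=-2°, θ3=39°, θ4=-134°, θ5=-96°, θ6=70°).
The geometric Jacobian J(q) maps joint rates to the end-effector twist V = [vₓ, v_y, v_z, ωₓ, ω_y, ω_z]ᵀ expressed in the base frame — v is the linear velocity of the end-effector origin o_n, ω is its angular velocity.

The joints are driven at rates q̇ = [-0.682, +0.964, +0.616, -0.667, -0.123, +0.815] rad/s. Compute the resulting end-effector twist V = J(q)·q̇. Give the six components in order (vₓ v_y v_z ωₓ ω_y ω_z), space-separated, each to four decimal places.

o_n = [-0.8341, -0.2719, 0.1602]
J₁: ẑ×o_n = [0.2719, -0.8341, 0.0000], ω = ẑ
J2: z=[0.9397, -0.3420, 0.0000] o=[-0.2155, -0.5920, 0.1300] → [-0.0103, -0.0284, 0.0892, 0.9397, -0.3420, 0.0000]
J3: z=[0.0119, 0.0328, 0.9994] o=[-0.0583, -0.8619, 0.1370] → [-0.5889, -0.7755, 0.0325, 0.0119, 0.0328, 0.9994]
J4: z=[0.9454, 0.3252, -0.0220] o=[0.0590, -1.2021, 0.1467] → [0.0248, 0.0069, 1.1699, 0.9454, 0.3252, -0.0220]
J5: z=[0.9454, 0.3252, -0.0220] o=[-0.0434, -0.8825, 0.4758] → [-0.0892, 0.3157, 0.8344, 0.9454, 0.3252, -0.0220]
J6: z=[-0.2419, 0.7450, 0.6216] o=[-0.1185, -0.5401, 0.0362] → [-0.0743, -0.4148, 0.4683, -0.2419, 0.7450, 0.6216]
V = J·q̇ = [-0.6243, -0.3178, -0.3952, -0.0307, 0.0408, 0.4576]

-0.6243 -0.3178 -0.3952 -0.0307 0.0408 0.4576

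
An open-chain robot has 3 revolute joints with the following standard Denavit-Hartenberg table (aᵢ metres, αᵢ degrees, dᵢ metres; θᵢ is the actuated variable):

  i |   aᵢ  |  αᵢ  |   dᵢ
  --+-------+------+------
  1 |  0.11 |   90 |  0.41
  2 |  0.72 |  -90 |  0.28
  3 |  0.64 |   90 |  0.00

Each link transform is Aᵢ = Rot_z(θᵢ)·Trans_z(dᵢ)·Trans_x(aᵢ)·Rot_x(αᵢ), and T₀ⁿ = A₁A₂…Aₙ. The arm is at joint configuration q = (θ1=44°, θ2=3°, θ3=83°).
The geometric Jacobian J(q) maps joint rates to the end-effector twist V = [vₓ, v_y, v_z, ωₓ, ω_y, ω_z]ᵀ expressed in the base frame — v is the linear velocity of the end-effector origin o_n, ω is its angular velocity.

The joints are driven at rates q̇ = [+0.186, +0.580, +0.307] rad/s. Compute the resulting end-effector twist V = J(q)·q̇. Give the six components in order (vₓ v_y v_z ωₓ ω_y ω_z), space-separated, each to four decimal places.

o_n = [0.4056, 0.8855, 0.4518]
J₁: ẑ×o_n = [-0.8855, 0.4056, 0.0000], ω = ẑ
J2: z=[0.6947, -0.7193, 0.0000] o=[0.0791, 0.0764, 0.4100] → [-0.0300, -0.0290, 0.7969, 0.6947, -0.7193, 0.0000]
J3: z=[-0.0376, -0.0364, 0.9986] o=[0.7908, 0.3745, 0.4477] → [-0.5105, -0.3846, -0.0332, -0.0376, -0.0364, 0.9986]
V = J·q̇ = [-0.3389, -0.0594, 0.4520, 0.3913, -0.4284, 0.4926]

-0.3389 -0.0594 0.4520 0.3913 -0.4284 0.4926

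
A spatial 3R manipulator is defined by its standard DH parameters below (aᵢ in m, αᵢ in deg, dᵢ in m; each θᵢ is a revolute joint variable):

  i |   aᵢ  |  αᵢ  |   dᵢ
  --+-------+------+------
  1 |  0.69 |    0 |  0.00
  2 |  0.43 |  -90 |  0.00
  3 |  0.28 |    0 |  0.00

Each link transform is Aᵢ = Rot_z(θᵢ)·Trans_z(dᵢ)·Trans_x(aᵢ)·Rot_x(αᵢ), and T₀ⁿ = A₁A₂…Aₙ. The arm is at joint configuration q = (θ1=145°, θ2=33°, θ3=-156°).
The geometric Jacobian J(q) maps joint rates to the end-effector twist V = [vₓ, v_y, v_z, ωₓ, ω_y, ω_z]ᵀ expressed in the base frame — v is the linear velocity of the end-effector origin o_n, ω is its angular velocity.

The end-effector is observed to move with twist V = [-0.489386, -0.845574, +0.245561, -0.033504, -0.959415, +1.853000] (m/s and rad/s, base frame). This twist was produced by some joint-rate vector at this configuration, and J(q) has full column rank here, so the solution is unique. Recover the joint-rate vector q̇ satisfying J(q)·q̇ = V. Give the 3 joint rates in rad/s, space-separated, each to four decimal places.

0.9320 0.9210 0.9600

o_n = [-0.7393, 0.4018, 0.1139]
J₁: ẑ×o_n = [-0.4018, -0.7393, 0.0000], ω = ẑ
J2: z=[0.0000, 0.0000, 1.0000] o=[-0.5652, 0.3958, 0.0000] → [-0.0061, -0.1741, 0.0000, 0.0000, 0.0000, 1.0000]
J3: z=[-0.0349, -0.9994, 0.0000] o=[-0.9950, 0.4108, 0.0000] → [-0.1138, 0.0040, 0.2558, -0.0349, -0.9994, 0.0000]
q̇ = J⁺·V = [0.9320, 0.9210, 0.9600]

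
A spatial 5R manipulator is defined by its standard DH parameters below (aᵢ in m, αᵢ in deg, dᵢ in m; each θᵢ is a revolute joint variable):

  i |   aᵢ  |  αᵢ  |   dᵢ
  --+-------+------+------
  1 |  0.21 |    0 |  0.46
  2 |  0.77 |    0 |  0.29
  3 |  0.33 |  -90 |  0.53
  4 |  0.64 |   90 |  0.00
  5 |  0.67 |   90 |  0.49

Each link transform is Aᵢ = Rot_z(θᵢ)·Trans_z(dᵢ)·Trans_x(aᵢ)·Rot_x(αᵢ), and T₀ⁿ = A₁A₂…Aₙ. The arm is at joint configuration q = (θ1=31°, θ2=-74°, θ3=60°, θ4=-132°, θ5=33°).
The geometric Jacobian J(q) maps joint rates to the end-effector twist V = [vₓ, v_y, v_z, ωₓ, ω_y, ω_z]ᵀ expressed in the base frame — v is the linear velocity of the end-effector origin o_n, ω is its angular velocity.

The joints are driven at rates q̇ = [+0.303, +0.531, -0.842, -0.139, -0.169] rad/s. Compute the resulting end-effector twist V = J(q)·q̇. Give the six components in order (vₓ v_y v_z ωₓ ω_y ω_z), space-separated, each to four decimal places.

o_n = [-0.1653, -0.3131, 1.8453]
J₁: ẑ×o_n = [0.3131, -0.1653, 0.0000], ω = ẑ
J2: z=[0.0000, 0.0000, 1.0000] o=[0.1800, 0.1082, 0.4600] → [0.4213, -0.3453, 0.0000, 0.0000, 0.0000, 1.0000]
J3: z=[0.0000, 0.0000, 1.0000] o=[0.7431, -0.4170, 0.7500] → [-0.1038, -0.9084, 0.0000, 0.0000, 0.0000, 1.0000]
J4: z=[-0.2924, 0.9563, 0.0000] o=[1.0587, -0.3205, 1.2800] → [0.5406, 0.1653, 1.1684, -0.2924, 0.9563, 0.0000]
J5: z=[-0.7107, -0.2173, -0.6691] o=[0.6492, -0.4457, 1.7556] → [0.0692, 0.6087, -0.2712, -0.7107, -0.2173, -0.6691]
V = J·q̇ = [0.3192, 0.4056, -0.1166, 0.1607, -0.0962, 0.1051]

0.3192 0.4056 -0.1166 0.1607 -0.0962 0.1051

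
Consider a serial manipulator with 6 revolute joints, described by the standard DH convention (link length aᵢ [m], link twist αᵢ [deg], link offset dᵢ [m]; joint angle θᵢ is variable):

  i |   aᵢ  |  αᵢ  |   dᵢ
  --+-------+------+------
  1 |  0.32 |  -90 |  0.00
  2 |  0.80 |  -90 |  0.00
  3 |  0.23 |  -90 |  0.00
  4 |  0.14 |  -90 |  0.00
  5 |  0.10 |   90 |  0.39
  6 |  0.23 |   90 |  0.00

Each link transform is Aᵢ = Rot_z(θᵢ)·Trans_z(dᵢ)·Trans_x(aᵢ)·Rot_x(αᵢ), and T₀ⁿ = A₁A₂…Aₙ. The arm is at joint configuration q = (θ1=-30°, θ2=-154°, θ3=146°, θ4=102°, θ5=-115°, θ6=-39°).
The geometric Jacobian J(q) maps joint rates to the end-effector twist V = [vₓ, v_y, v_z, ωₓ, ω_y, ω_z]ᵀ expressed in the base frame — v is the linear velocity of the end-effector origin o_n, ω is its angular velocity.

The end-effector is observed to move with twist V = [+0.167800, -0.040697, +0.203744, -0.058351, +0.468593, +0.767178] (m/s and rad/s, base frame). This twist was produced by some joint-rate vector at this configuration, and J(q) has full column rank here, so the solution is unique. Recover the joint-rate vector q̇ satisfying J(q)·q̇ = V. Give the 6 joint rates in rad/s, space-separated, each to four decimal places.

o_n = [-0.1251, 0.3234, 0.3204]
J₁: ẑ×o_n = [-0.3234, -0.1251, 0.0000], ω = ẑ
J2: z=[0.5000, 0.8660, 0.0000] o=[0.2771, -0.1600, 0.0000] → [0.2774, -0.1602, 0.5900, 0.5000, 0.8660, 0.0000]
J3: z=[0.3796, -0.2192, 0.8988] o=[-0.3456, 0.1995, 0.3507] → [-0.1047, 0.2097, 0.0954, 0.3796, -0.2192, 0.8988]
J4: z=[0.8498, 0.4667, -0.2451] o=[-0.2615, 0.0024, 0.2671] → [0.1035, -0.0787, 0.2091, 0.8498, 0.4667, -0.2451]
J5: z=[-0.2788, 0.7925, 0.5424] o=[-0.3241, 0.0574, 0.1546] → [-0.0129, 0.1541, -0.2319, -0.2788, 0.7925, 0.5424]
J6: z=[0.0463, -0.5530, 0.8319] o=[-0.3369, 0.3922, 0.3779] → [0.0890, 0.1789, 0.1139, 0.0463, -0.5530, 0.8319]
q̇ = J⁺·V = [0.4090, 0.4300, -0.7950, 0.1470, 0.5120, 0.9990]

0.4090 0.4300 -0.7950 0.1470 0.5120 0.9990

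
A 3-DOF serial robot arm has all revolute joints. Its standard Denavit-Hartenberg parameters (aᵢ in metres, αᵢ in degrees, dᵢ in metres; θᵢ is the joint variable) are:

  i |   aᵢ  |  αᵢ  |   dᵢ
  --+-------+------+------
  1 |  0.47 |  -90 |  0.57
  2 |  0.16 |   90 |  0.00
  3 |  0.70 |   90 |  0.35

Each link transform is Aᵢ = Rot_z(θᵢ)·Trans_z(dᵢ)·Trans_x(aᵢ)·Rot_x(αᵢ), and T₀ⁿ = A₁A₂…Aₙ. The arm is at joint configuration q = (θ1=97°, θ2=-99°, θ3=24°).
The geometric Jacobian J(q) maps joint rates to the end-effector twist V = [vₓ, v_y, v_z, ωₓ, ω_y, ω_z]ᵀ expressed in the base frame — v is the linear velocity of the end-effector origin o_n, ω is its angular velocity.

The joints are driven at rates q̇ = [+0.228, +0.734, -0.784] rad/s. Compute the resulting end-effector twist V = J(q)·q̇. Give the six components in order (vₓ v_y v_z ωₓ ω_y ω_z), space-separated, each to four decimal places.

0.4442 0.4974 0.5660 -0.8229 0.6791 0.3506

o_n = [-0.2825, -0.0354, 1.3049]
J₁: ẑ×o_n = [0.0354, -0.2825, 0.0000], ω = ẑ
J2: z=[-0.9925, -0.1219, 0.0000] o=[-0.0573, 0.4665, 0.5700] → [-0.0896, 0.7294, 0.4708, -0.9925, -0.1219, 0.0000]
J3: z=[0.1204, -0.9803, -0.1564] o=[-0.0542, 0.4417, 0.7280] → [-0.6401, -0.0337, -0.2812, 0.1204, -0.9803, -0.1564]
V = J·q̇ = [0.4442, 0.4974, 0.5660, -0.8229, 0.6791, 0.3506]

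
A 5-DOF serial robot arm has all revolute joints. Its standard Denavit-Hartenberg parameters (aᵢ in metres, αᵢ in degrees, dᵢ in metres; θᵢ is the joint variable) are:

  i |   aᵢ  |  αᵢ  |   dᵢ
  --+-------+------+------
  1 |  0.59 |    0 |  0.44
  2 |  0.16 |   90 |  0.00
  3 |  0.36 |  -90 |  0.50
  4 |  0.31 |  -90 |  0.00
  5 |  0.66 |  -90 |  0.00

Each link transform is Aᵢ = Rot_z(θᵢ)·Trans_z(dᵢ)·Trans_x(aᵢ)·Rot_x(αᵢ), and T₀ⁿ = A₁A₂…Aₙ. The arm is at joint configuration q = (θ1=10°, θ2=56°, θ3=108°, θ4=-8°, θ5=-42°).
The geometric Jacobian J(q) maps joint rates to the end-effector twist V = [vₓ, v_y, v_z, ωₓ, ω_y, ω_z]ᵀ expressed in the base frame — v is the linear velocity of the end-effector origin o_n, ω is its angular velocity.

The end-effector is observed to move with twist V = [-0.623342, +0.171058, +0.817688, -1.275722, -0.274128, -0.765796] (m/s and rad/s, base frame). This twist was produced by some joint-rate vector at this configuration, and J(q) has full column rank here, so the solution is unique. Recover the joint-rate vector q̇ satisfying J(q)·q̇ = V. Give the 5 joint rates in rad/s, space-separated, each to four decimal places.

-0.9610 0.3840 -0.6400 0.7900 0.4180

o_n = [0.8889, -0.7092, 1.3998]
J₁: ẑ×o_n = [0.7092, 0.8889, -0.0000], ω = ẑ
J2: z=[0.0000, 0.0000, 1.0000] o=[0.5810, 0.1025, 0.4400] → [0.8116, 0.3079, -0.0000, 0.0000, 0.0000, 1.0000]
J3: z=[0.9135, -0.4067, 0.0000] o=[0.6461, 0.2486, 0.4400] → [-0.3904, -0.8768, -0.7762, 0.9135, -0.4067, 0.0000]
J4: z=[-0.3868, -0.8688, -0.3090] o=[1.0576, -0.0564, 0.7824] → [-0.7382, 0.2910, 0.1060, -0.3868, -0.8688, -0.3090]
J5: z=[-0.9221, 0.3635, 0.1324] o=[1.0585, -0.1606, 1.0743] → [0.1909, 0.2777, 0.5675, -0.9221, 0.3635, 0.1324]
q̇ = J⁺·V = [-0.9610, 0.3840, -0.6400, 0.7900, 0.4180]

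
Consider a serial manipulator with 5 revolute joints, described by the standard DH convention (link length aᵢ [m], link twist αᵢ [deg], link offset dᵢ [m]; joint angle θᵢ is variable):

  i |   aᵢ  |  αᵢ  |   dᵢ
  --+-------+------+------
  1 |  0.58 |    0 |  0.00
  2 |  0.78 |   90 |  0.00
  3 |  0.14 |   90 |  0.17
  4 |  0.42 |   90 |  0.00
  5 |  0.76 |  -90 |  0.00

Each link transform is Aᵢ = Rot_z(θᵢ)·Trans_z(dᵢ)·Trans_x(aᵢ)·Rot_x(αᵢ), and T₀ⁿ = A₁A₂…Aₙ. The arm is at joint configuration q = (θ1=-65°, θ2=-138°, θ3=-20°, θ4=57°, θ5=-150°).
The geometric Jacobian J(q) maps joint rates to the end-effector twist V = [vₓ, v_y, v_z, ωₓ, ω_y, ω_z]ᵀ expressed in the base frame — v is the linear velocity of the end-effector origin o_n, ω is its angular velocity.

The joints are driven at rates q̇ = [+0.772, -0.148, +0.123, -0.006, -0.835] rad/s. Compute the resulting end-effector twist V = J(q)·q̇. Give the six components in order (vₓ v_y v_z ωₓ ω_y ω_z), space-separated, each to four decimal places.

o_n = [-0.6130, -0.1937, 0.3536]
J₁: ẑ×o_n = [0.1937, -0.6130, 0.0000], ω = ẑ
J2: z=[0.0000, 0.0000, 1.0000] o=[0.2451, -0.5257, 0.0000] → [-0.3319, -0.8581, 0.0000, 0.0000, 0.0000, 1.0000]
J3: z=[0.3907, 0.9205, 0.0000] o=[-0.4729, -0.2209, 0.0000] → [0.3255, -0.1381, 0.1396, 0.3907, 0.9205, 0.0000]
J4: z=[0.3148, -0.1336, -0.9397] o=[-0.5275, -0.0130, -0.0479] → [-0.2235, -0.0461, -0.0683, 0.3148, -0.1336, -0.9397]
J5: z=[-0.9383, -0.1934, -0.2868] o=[-0.5878, 0.3952, -0.1261] → [-0.2617, 0.4573, 0.5477, -0.9383, -0.1934, -0.2868]
V = J·q̇ = [0.4586, -0.7448, -0.4397, 0.8296, 0.2755, 0.8692]

0.4586 -0.7448 -0.4397 0.8296 0.2755 0.8692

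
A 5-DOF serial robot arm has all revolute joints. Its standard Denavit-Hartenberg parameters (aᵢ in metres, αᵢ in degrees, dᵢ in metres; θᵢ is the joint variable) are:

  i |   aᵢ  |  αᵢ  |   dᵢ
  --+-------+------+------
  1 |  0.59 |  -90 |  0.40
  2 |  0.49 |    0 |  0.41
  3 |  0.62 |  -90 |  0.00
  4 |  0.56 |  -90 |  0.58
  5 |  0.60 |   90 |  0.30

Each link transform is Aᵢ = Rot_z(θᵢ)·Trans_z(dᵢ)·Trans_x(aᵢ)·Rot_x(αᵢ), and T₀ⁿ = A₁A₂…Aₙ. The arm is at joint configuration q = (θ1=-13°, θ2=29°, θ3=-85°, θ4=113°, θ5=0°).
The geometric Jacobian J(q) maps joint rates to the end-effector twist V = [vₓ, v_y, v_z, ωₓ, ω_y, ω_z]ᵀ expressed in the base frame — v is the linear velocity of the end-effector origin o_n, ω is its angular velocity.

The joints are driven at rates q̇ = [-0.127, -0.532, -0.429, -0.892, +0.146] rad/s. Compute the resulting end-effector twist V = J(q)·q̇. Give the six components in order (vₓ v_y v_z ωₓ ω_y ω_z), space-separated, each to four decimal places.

o_n = [1.2798, -0.8502, -0.2526]
J₁: ẑ×o_n = [0.8502, 1.2798, -0.0000], ω = ẑ
J2: z=[0.2250, 0.9744, 0.0000] o=[0.5749, -0.1327, 0.4000] → [-0.6359, 0.1468, -0.8482, 0.2250, 0.9744, 0.0000]
J3: z=[0.2250, 0.9744, 0.0000] o=[1.0847, 0.1704, 0.1624] → [-0.4044, 0.0934, -0.4197, 0.2250, 0.9744, 0.0000]
J4: z=[0.8078, -0.1865, -0.5592] o=[1.4225, 0.0924, 0.6764] → [-0.3538, 0.8303, -0.7881, 0.8078, -0.1865, -0.5592]
J5: z=[-0.4137, 0.4965, -0.7631] o=[1.6558, -0.4905, 0.1707] → [-0.4847, 0.1119, 0.3355, -0.4137, 0.4965, -0.7631]
V = J·q̇ = [0.6486, -1.0050, 1.3832, -0.9971, -0.6975, 0.2604]

0.6486 -1.0050 1.3832 -0.9971 -0.6975 0.2604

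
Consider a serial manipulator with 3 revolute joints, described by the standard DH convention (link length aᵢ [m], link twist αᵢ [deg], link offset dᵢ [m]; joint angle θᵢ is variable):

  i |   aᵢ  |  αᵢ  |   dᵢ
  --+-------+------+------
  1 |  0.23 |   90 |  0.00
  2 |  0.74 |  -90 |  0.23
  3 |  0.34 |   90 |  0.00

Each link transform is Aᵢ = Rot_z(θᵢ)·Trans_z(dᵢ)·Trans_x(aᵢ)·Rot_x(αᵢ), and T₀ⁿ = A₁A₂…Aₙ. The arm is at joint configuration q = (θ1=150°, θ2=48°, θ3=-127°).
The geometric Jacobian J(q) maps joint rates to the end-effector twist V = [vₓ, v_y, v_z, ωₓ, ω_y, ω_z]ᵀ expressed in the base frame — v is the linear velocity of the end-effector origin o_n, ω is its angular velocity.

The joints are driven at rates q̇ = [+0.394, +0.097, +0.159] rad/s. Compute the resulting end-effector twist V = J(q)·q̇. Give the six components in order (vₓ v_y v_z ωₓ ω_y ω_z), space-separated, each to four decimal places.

o_n = [-0.2587, 0.7285, 0.3979]
J₁: ẑ×o_n = [-0.7285, -0.2587, 0.0000], ω = ẑ
J2: z=[0.5000, 0.8660, 0.0000] o=[-0.1992, 0.1150, 0.0000] → [0.3446, -0.1989, 0.3582, 0.5000, 0.8660, 0.0000]
J3: z=[0.6436, -0.3716, 0.6691] o=[-0.5130, 0.5618, 0.5499] → [-0.0550, 0.2681, 0.2018, 0.6436, -0.3716, 0.6691]
V = J·q̇ = [-0.2623, -0.0786, 0.0668, 0.1508, 0.0249, 0.5004]

-0.2623 -0.0786 0.0668 0.1508 0.0249 0.5004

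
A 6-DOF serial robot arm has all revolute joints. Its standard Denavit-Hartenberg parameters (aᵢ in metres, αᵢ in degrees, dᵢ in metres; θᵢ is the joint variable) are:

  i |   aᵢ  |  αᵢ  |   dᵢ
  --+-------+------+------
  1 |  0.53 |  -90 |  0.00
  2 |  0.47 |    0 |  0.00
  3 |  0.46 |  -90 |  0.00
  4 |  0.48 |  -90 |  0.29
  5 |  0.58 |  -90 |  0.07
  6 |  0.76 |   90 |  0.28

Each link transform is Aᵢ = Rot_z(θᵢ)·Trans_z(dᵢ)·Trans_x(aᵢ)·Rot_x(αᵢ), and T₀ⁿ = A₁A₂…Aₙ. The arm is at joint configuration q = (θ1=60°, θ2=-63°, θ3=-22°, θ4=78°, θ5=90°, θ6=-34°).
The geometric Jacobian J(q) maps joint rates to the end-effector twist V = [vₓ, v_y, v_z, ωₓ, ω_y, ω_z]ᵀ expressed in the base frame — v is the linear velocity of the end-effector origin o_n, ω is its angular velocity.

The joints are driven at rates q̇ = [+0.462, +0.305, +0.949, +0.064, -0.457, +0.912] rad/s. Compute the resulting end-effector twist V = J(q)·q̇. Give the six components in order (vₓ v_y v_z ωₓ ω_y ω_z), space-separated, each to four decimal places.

o_n = [0.1727, -0.2979, 0.5163]
J₁: ẑ×o_n = [0.2979, 0.1727, -0.0000], ω = ẑ
J2: z=[-0.8660, 0.5000, 0.0000] o=[0.2650, 0.4590, 0.0000] → [0.2582, 0.4471, 0.7017, -0.8660, 0.5000, 0.0000]
J3: z=[-0.8660, 0.5000, 0.0000] o=[0.3717, 0.6438, 0.4188] → [0.0488, 0.0845, 0.9150, -0.8660, 0.5000, 0.0000]
J4: z=[0.4981, 0.8627, -0.0872] o=[0.3917, 0.6785, 0.8770] → [-0.3963, 0.1988, -0.2974, 0.4981, 0.8627, -0.0872]
J5: z=[0.1374, -0.1778, -0.9744] o=[0.9471, 0.7015, 0.9512] → [-0.8965, 0.8144, -0.2750, 0.1374, -0.1778, -0.9744]
J6: z=[-0.8562, 0.4734, -0.2071] o=[0.6679, 0.1886, 0.9335] → [-0.2983, -0.2546, 0.6510, -0.8562, 0.4734, -0.2071]
V = J·q̇ = [0.3750, -0.2954, 1.7828, -1.8977, 1.1952, 0.7128]

0.3750 -0.2954 1.7828 -1.8977 1.1952 0.7128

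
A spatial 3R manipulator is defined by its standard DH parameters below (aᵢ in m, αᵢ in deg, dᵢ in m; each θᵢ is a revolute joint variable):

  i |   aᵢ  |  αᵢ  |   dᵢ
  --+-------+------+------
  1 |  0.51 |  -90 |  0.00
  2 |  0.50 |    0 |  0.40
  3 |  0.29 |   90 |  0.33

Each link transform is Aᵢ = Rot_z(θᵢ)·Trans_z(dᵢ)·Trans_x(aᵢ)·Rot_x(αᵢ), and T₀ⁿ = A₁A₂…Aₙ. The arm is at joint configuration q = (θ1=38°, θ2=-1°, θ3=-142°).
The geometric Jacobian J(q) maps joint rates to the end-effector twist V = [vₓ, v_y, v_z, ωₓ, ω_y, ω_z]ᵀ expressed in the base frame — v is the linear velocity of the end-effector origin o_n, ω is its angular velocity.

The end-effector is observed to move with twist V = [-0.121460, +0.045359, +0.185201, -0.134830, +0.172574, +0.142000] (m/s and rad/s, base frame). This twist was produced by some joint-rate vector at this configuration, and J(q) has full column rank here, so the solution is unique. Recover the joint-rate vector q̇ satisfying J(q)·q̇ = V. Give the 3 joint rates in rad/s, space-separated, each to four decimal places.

o_n = [0.1639, 1.0544, 0.1833]
J₁: ẑ×o_n = [-1.0544, 0.1639, 0.0000], ω = ẑ
J2: z=[-0.6157, 0.7880, 0.0000] o=[0.4019, 0.3140, 0.0000] → [0.1444, 0.1128, -0.2683, -0.6157, 0.7880, 0.0000]
J3: z=[-0.6157, 0.7880, 0.0000] o=[0.5496, 0.9370, 0.0087] → [0.1375, 0.1074, 0.2316, -0.6157, 0.7880, 0.0000]
q̇ = J⁺·V = [0.1420, -0.2690, 0.4880]

0.1420 -0.2690 0.4880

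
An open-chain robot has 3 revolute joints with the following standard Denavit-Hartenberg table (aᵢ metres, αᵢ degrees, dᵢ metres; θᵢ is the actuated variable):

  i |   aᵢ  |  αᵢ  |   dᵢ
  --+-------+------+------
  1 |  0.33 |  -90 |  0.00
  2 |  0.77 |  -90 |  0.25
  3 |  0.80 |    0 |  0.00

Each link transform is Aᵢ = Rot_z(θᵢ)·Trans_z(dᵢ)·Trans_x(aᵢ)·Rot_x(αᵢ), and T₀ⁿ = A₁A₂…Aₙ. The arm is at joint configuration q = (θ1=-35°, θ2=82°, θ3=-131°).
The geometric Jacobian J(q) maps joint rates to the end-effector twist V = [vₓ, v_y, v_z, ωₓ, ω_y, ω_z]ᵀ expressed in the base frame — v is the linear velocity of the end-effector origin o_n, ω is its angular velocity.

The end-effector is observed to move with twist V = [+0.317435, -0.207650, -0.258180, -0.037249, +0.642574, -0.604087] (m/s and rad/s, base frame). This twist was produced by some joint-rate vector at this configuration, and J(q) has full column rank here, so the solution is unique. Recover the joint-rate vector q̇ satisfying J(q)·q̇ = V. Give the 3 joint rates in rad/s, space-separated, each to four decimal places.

o_n = [0.7880, 0.4905, -0.2428]
J₁: ẑ×o_n = [-0.4905, 0.7880, 0.0000], ω = ẑ
J2: z=[0.5736, 0.8192, 0.0000] o=[0.2703, -0.1893, 0.0000] → [-0.1989, 0.1392, -0.0341, 0.5736, 0.8192, 0.0000]
J3: z=[-0.8112, 0.5680, -0.1392] o=[0.5015, -0.0460, -0.7625] → [0.3699, 0.3817, -0.5979, -0.8112, 0.5680, -0.1392]
q̇ = J⁺·V = [-0.5480, 0.5050, 0.4030]

-0.5480 0.5050 0.4030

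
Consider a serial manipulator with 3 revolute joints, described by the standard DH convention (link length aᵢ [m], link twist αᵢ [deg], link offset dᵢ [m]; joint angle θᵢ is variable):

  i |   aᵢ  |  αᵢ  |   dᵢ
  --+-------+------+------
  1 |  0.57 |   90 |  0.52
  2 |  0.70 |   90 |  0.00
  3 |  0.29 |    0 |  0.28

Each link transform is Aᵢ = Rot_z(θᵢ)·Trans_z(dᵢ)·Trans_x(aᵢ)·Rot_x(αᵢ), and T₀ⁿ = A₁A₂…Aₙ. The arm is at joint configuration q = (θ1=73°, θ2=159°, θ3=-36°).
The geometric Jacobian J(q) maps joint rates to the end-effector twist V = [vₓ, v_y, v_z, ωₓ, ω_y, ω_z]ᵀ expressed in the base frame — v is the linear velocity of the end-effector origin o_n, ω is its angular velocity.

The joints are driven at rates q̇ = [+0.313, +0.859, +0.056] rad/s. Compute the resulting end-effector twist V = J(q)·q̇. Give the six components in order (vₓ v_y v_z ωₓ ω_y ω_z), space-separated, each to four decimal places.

o_n = [-0.2221, -0.1435, 1.1163]
J₁: ẑ×o_n = [0.1435, -0.2221, 0.0000], ω = ẑ
J2: z=[0.9563, -0.2924, 0.0000] o=[0.1667, 0.5451, 0.5200] → [-0.1744, -0.5703, -0.7722, 0.9563, -0.2924, 0.0000]
J3: z=[0.1048, 0.3427, 0.9336] o=[-0.0244, -0.0799, 0.7709] → [0.1778, -0.2208, 0.0611, 0.1048, 0.3427, 0.9336]
V = J·q̇ = [-0.0949, -0.5718, -0.6599, 0.8273, -0.2320, 0.3653]

-0.0949 -0.5718 -0.6599 0.8273 -0.2320 0.3653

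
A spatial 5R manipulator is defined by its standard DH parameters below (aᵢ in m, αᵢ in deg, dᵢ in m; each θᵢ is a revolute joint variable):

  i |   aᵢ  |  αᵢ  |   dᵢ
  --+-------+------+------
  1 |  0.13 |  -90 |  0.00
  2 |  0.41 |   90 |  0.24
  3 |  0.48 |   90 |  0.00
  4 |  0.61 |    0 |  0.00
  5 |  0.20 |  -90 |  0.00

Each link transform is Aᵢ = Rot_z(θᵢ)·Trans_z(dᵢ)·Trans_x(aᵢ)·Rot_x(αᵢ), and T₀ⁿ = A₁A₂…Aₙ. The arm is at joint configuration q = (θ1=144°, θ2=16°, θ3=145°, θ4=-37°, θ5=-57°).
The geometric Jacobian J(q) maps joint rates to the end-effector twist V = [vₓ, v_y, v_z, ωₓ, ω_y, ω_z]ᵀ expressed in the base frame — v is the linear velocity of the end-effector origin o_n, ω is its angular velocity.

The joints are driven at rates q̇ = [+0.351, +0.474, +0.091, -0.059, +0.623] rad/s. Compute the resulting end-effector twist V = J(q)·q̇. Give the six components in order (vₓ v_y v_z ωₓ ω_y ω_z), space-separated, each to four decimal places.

0.5879 -0.2377 0.2420 -0.8220 -0.5597 0.3493

o_n = [-0.1529, -0.8614, -0.4425]
J₁: ẑ×o_n = [0.8614, -0.1529, 0.0000], ω = ẑ
J2: z=[-0.5878, -0.8090, 0.0000] o=[-0.1052, 0.0764, 0.0000] → [0.3580, -0.2601, 0.5126, -0.5878, -0.8090, 0.0000]
J3: z=[-0.2230, 0.1620, 0.9613] o=[-0.5651, 0.1139, -0.1130] → [0.8841, 0.3228, 0.1507, -0.2230, 0.1620, 0.9613]
J4: z=[-0.9275, -0.3386, -0.1581] o=[-0.4211, -0.3310, -0.0046] → [0.0644, -0.4485, 0.5828, -0.9275, -0.3386, -0.1581]
J5: z=[-0.9275, -0.3386, -0.1581] o=[-0.1932, -0.8420, -0.2475] → [0.0629, -0.1872, 0.0316, -0.9275, -0.3386, -0.1581]
V = J·q̇ = [0.5879, -0.2377, 0.2420, -0.8220, -0.5597, 0.3493]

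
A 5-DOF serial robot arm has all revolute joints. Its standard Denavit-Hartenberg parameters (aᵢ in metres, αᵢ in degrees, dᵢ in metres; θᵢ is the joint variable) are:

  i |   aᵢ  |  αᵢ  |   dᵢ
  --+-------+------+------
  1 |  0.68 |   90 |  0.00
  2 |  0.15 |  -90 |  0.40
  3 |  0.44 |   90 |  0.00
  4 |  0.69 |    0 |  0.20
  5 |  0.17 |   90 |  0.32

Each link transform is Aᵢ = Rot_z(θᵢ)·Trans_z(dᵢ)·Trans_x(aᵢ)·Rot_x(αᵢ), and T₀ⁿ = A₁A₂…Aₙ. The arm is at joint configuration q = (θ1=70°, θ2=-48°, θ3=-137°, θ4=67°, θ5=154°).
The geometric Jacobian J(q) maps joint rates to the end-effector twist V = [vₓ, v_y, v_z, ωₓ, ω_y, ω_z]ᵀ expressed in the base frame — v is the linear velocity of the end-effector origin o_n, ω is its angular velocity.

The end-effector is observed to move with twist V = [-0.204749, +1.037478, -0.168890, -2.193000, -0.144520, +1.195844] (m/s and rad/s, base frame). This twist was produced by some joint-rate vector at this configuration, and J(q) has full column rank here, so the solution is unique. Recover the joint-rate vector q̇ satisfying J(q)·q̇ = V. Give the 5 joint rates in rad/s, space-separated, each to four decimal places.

0.3480 -0.7000 -0.0910 0.8940 0.8990

o_n = [0.6126, 0.4663, 0.8184]
J₁: ẑ×o_n = [-0.4663, 0.6126, 0.0000], ω = ẑ
J2: z=[0.9397, -0.3420, 0.0000] o=[0.2326, 0.6390, 0.0000] → [-0.2799, -0.7690, -0.0323, 0.9397, -0.3420, 0.0000]
J3: z=[0.2542, 0.6983, 0.6691] o=[0.6428, 0.5965, -0.1115] → [0.7364, -0.2565, -0.0120, 0.2542, 0.6983, 0.6691]
J4: z=[-0.8433, -0.1787, 0.5068] o=[0.8511, 0.2915, 0.1277] → [-0.2120, 0.4616, -0.1900, -0.8433, -0.1787, 0.5068]
J5: z=[-0.8433, -0.1787, 0.5068] o=[0.9715, 0.5125, 0.8006] → [0.0202, -0.1669, -0.0252, -0.8433, -0.1787, 0.5068]
q̇ = J⁺·V = [0.3480, -0.7000, -0.0910, 0.8940, 0.8990]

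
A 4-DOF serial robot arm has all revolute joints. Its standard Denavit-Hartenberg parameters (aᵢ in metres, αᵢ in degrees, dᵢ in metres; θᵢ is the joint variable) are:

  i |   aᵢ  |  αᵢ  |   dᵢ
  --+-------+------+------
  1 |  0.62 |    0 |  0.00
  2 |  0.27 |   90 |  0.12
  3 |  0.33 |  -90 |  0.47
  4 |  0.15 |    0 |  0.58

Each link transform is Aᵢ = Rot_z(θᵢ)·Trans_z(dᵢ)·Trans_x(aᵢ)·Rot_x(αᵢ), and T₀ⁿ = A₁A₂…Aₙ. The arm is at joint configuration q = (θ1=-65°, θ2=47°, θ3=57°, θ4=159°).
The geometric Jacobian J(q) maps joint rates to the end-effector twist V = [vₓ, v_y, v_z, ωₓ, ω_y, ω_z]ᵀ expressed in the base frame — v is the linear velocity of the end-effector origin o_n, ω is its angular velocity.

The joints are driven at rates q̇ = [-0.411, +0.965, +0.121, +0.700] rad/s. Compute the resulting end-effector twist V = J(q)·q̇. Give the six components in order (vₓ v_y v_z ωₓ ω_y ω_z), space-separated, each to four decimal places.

o_n = [0.0260, -0.9229, 0.5952]
J₁: ẑ×o_n = [0.9229, 0.0260, -0.0000], ω = ẑ
J2: z=[0.0000, 0.0000, 1.0000] o=[0.2620, -0.5619, 0.0000] → [0.3610, -0.2361, 0.0000, 0.0000, 0.0000, 1.0000]
J3: z=[-0.3090, -0.9511, 0.0000] o=[0.5188, -0.6453, 0.1200] → [-0.4519, 0.1468, -0.3830, -0.3090, -0.9511, 0.0000]
J4: z=[-0.7976, 0.2592, 0.5446] o=[0.5445, -1.1479, 0.3968] → [-0.0711, -0.1241, -0.0451, -0.7976, 0.2592, 0.5446]
V = J·q̇ = [-0.1354, -0.3076, -0.0779, -0.5957, 0.0663, 0.9352]

-0.1354 -0.3076 -0.0779 -0.5957 0.0663 0.9352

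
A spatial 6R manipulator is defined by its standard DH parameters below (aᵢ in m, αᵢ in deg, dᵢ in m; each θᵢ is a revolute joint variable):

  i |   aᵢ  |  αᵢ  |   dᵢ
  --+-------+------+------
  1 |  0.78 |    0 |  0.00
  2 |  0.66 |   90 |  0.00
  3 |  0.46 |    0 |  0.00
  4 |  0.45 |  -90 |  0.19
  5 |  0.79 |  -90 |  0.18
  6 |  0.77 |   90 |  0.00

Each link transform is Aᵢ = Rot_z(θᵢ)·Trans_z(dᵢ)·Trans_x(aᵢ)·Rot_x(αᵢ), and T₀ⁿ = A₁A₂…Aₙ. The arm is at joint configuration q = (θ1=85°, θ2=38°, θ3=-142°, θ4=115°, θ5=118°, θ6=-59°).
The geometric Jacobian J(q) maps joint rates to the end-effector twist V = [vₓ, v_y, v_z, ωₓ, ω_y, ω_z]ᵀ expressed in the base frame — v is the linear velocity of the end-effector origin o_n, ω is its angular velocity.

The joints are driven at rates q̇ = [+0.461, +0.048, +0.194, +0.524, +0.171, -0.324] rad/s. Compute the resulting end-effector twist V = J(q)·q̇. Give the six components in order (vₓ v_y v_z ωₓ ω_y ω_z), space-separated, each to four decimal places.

0.1569 -0.7856 0.2852 0.2935 0.5871 0.5315

o_n = [-0.9691, 0.7992, 0.5139]
J₁: ẑ×o_n = [-0.7992, -0.9691, 0.0000], ω = ẑ
J2: z=[0.0000, 0.0000, 1.0000] o=[0.0680, 0.7770, 0.0000] → [-0.0222, -1.0371, 0.0000, 0.0000, 0.0000, 1.0000]
J3: z=[0.8387, 0.5446, 0.0000] o=[-0.2915, 1.3306, 0.0000] → [0.2799, -0.4310, -0.0765, 0.8387, 0.5446, 0.0000]
J4: z=[0.8387, 0.5446, 0.0000] o=[-0.0941, 1.0265, -0.2832] → [0.4341, -0.6685, 0.2860, 0.8387, 0.5446, 0.0000]
J5: z=[-0.2473, 0.3807, 0.8910] o=[-0.1531, 1.4663, -0.4875] → [0.9756, -0.4795, 0.4756, -0.2473, 0.3807, 0.8910]
J6: z=[0.8222, -0.4041, 0.4008] o=[-0.6026, 0.8778, -0.1587] → [-0.2403, -0.6999, -0.2127, 0.8222, -0.4041, 0.4008]
V = J·q̇ = [0.1569, -0.7856, 0.2852, 0.2935, 0.5871, 0.5315]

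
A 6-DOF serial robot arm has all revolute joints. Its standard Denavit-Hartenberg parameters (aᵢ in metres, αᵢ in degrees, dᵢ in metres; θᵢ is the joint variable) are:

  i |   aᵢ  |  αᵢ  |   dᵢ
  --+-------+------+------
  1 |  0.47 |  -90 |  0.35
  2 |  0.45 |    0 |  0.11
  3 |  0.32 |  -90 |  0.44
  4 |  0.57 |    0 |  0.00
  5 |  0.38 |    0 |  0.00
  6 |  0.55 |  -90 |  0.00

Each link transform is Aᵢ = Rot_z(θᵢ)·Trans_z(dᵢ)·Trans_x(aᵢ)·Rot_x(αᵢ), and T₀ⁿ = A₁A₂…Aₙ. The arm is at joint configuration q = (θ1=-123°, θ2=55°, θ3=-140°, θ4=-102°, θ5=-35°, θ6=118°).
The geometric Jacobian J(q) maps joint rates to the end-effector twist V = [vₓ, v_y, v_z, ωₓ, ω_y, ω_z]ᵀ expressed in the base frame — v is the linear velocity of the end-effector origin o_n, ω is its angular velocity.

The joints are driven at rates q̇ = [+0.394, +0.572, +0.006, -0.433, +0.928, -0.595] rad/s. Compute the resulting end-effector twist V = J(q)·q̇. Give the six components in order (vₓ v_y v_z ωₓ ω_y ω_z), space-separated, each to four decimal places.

0.6830 0.2431 -0.3005 0.5390 -0.2313 0.4027

o_n = [0.8788, -1.4850, 0.4233]
J₁: ẑ×o_n = [1.4850, 0.8788, -0.0000], ω = ẑ
J2: z=[0.8387, -0.5446, 0.0000] o=[-0.2560, -0.3942, 0.3500] → [-0.0399, -0.0615, -0.2968, 0.8387, -0.5446, 0.0000]
J3: z=[0.8387, -0.5446, 0.0000] o=[-0.3043, -0.6706, -0.0186] → [-0.2407, -0.3706, -0.0387, 0.8387, -0.5446, 0.0000]
J4: z=[-0.5426, -0.8355, -0.0872] o=[0.0495, -0.9336, 0.3002] → [-0.1509, -0.0055, 0.9920, -0.5426, -0.8355, -0.0872]
J5: z=[-0.5426, -0.8355, -0.0872] o=[0.5227, -1.2286, 0.1821] → [-0.2239, 0.0998, 0.4366, -0.5426, -0.8355, -0.0872]
J6: z=[-0.5426, -0.8355, -0.0872] o=[0.7533, -1.3494, -0.0948] → [-0.4446, 0.2701, 0.1784, -0.5426, -0.8355, -0.0872]
V = J·q̇ = [0.6830, 0.2431, -0.3005, 0.5390, -0.2313, 0.4027]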